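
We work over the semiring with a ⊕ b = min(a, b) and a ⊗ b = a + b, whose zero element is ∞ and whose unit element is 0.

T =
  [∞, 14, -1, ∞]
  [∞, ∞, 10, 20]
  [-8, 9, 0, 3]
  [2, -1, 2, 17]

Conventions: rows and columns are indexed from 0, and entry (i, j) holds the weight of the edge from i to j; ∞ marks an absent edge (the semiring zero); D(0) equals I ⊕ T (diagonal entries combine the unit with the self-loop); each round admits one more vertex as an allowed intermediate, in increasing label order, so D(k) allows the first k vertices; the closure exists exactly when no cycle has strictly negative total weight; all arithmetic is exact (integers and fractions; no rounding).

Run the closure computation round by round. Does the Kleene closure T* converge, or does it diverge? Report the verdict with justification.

D(0):
  [0, 14, -1, ∞]
  [∞, 0, 10, 20]
  [-8, 9, 0, 3]
  [2, -1, 2, 0]
Detection: at round 1, diagonal entry (2, 2) turns strictly negative.
Key observation: the cycle 2->0->2 has total weight (-8) + (-1), which is strictly negative.
Answer: DIVERGES — negative cycle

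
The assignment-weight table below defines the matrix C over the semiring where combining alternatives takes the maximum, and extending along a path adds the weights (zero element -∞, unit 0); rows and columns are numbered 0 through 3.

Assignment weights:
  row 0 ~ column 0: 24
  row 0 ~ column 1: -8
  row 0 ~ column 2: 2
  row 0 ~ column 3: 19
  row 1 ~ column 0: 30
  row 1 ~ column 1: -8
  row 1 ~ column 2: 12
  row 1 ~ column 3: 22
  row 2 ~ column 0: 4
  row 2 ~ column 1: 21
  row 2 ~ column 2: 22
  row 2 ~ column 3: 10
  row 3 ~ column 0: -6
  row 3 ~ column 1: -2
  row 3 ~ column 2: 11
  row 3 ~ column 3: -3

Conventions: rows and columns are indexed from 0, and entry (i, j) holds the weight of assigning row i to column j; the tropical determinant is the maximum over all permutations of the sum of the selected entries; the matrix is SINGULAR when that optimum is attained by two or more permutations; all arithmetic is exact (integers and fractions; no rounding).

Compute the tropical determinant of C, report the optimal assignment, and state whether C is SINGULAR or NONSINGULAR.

σ = (0, 1, 2, 3): 24 + (-8) + 22 + (-3) = 35
σ = (0, 1, 3, 2): 24 + (-8) + 10 + 11 = 37
σ = (0, 2, 1, 3): 24 + 12 + 21 + (-3) = 54
σ = (0, 2, 3, 1): 24 + 12 + 10 + (-2) = 44
σ = (0, 3, 1, 2): 24 + 22 + 21 + 11 = 78
σ = (0, 3, 2, 1): 24 + 22 + 22 + (-2) = 66
σ = (1, 0, 2, 3): (-8) + 30 + 22 + (-3) = 41
σ = (1, 0, 3, 2): (-8) + 30 + 10 + 11 = 43
σ = (1, 2, 0, 3): (-8) + 12 + 4 + (-3) = 5
σ = (1, 2, 3, 0): (-8) + 12 + 10 + (-6) = 8
σ = (1, 3, 0, 2): (-8) + 22 + 4 + 11 = 29
σ = (1, 3, 2, 0): (-8) + 22 + 22 + (-6) = 30
σ = (2, 0, 1, 3): 2 + 30 + 21 + (-3) = 50
σ = (2, 0, 3, 1): 2 + 30 + 10 + (-2) = 40
σ = (2, 1, 0, 3): 2 + (-8) + 4 + (-3) = -5
σ = (2, 1, 3, 0): 2 + (-8) + 10 + (-6) = -2
σ = (2, 3, 0, 1): 2 + 22 + 4 + (-2) = 26
σ = (2, 3, 1, 0): 2 + 22 + 21 + (-6) = 39
σ = (3, 0, 1, 2): 19 + 30 + 21 + 11 = 81
σ = (3, 0, 2, 1): 19 + 30 + 22 + (-2) = 69
σ = (3, 1, 0, 2): 19 + (-8) + 4 + 11 = 26
σ = (3, 1, 2, 0): 19 + (-8) + 22 + (-6) = 27
σ = (3, 2, 0, 1): 19 + 12 + 4 + (-2) = 33
σ = (3, 2, 1, 0): 19 + 12 + 21 + (-6) = 46
Optimal value attained by: σ = (3, 0, 1, 2).
Answer: det⊕(C) = 81; verdict: NONSINGULAR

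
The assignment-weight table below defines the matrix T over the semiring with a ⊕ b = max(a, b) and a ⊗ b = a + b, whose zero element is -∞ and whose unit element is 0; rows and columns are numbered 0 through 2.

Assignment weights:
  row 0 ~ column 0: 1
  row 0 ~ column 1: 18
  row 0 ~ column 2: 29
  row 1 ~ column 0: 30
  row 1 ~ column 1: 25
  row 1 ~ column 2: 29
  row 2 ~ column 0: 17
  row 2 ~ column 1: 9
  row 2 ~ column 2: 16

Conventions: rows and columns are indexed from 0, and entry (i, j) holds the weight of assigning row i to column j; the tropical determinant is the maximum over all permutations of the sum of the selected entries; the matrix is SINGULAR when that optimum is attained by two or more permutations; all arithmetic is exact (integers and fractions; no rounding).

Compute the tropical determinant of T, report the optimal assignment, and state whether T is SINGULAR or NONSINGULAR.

σ = (0, 1, 2): 1 + 25 + 16 = 42
σ = (0, 2, 1): 1 + 29 + 9 = 39
σ = (1, 0, 2): 18 + 30 + 16 = 64
σ = (1, 2, 0): 18 + 29 + 17 = 64
σ = (2, 0, 1): 29 + 30 + 9 = 68
σ = (2, 1, 0): 29 + 25 + 17 = 71
Optimal value attained by: σ = (2, 1, 0).
Answer: det⊕(T) = 71; verdict: NONSINGULAR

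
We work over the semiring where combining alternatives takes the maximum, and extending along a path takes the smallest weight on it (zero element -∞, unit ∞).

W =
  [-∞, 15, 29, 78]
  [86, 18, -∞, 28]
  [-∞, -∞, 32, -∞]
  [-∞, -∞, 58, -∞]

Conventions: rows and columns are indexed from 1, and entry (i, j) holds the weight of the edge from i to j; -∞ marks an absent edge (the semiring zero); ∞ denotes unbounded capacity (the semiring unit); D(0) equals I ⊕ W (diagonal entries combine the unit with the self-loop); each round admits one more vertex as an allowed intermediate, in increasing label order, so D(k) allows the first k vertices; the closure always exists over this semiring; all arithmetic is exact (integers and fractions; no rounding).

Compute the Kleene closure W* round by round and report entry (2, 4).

D(0):
  [∞, 15, 29, 78]
  [86, ∞, -∞, 28]
  [-∞, -∞, ∞, -∞]
  [-∞, -∞, 58, ∞]
D(1):
  [∞, 15, 29, 78]
  [86, ∞, 29, 78]
  [-∞, -∞, ∞, -∞]
  [-∞, -∞, 58, ∞]
D(2):
  [∞, 15, 29, 78]
  [86, ∞, 29, 78]
  [-∞, -∞, ∞, -∞]
  [-∞, -∞, 58, ∞]
D(3):
  [∞, 15, 29, 78]
  [86, ∞, 29, 78]
  [-∞, -∞, ∞, -∞]
  [-∞, -∞, 58, ∞]
D(4):
  [∞, 15, 58, 78]
  [86, ∞, 58, 78]
  [-∞, -∞, ∞, -∞]
  [-∞, -∞, 58, ∞]
Answer: W*[2][4] = 78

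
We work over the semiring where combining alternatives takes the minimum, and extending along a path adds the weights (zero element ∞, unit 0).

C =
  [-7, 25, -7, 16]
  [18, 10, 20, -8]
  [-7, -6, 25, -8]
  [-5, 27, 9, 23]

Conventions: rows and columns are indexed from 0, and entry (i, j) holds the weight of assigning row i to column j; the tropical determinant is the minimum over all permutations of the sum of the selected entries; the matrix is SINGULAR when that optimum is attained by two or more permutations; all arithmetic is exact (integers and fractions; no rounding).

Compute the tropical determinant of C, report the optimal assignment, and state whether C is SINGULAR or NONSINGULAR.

σ = (0, 1, 2, 3): (-7) + 10 + 25 + 23 = 51
σ = (0, 1, 3, 2): (-7) + 10 + (-8) + 9 = 4
σ = (0, 2, 1, 3): (-7) + 20 + (-6) + 23 = 30
σ = (0, 2, 3, 1): (-7) + 20 + (-8) + 27 = 32
σ = (0, 3, 1, 2): (-7) + (-8) + (-6) + 9 = -12
σ = (0, 3, 2, 1): (-7) + (-8) + 25 + 27 = 37
σ = (1, 0, 2, 3): 25 + 18 + 25 + 23 = 91
σ = (1, 0, 3, 2): 25 + 18 + (-8) + 9 = 44
σ = (1, 2, 0, 3): 25 + 20 + (-7) + 23 = 61
σ = (1, 2, 3, 0): 25 + 20 + (-8) + (-5) = 32
σ = (1, 3, 0, 2): 25 + (-8) + (-7) + 9 = 19
σ = (1, 3, 2, 0): 25 + (-8) + 25 + (-5) = 37
σ = (2, 0, 1, 3): (-7) + 18 + (-6) + 23 = 28
σ = (2, 0, 3, 1): (-7) + 18 + (-8) + 27 = 30
σ = (2, 1, 0, 3): (-7) + 10 + (-7) + 23 = 19
σ = (2, 1, 3, 0): (-7) + 10 + (-8) + (-5) = -10
σ = (2, 3, 0, 1): (-7) + (-8) + (-7) + 27 = 5
σ = (2, 3, 1, 0): (-7) + (-8) + (-6) + (-5) = -26
σ = (3, 0, 1, 2): 16 + 18 + (-6) + 9 = 37
σ = (3, 0, 2, 1): 16 + 18 + 25 + 27 = 86
σ = (3, 1, 0, 2): 16 + 10 + (-7) + 9 = 28
σ = (3, 1, 2, 0): 16 + 10 + 25 + (-5) = 46
σ = (3, 2, 0, 1): 16 + 20 + (-7) + 27 = 56
σ = (3, 2, 1, 0): 16 + 20 + (-6) + (-5) = 25
Optimal value attained by: σ = (2, 3, 1, 0).
Answer: det⊕(C) = -26; verdict: NONSINGULAR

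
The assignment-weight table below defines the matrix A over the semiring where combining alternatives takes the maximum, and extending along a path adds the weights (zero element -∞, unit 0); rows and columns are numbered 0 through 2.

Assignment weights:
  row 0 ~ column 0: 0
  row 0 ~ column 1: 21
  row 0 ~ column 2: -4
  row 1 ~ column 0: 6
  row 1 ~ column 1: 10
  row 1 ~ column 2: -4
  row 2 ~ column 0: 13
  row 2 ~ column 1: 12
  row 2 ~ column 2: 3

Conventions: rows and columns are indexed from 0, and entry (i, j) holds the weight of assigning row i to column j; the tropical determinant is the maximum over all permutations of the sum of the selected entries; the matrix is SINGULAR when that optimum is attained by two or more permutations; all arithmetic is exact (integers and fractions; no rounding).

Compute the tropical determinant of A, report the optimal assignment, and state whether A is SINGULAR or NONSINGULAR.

σ = (0, 1, 2): 0 + 10 + 3 = 13
σ = (0, 2, 1): 0 + (-4) + 12 = 8
σ = (1, 0, 2): 21 + 6 + 3 = 30
σ = (1, 2, 0): 21 + (-4) + 13 = 30
σ = (2, 0, 1): (-4) + 6 + 12 = 14
σ = (2, 1, 0): (-4) + 10 + 13 = 19
Optimal value attained by: σ = (1, 0, 2).
Answer: det⊕(A) = 30; verdict: SINGULAR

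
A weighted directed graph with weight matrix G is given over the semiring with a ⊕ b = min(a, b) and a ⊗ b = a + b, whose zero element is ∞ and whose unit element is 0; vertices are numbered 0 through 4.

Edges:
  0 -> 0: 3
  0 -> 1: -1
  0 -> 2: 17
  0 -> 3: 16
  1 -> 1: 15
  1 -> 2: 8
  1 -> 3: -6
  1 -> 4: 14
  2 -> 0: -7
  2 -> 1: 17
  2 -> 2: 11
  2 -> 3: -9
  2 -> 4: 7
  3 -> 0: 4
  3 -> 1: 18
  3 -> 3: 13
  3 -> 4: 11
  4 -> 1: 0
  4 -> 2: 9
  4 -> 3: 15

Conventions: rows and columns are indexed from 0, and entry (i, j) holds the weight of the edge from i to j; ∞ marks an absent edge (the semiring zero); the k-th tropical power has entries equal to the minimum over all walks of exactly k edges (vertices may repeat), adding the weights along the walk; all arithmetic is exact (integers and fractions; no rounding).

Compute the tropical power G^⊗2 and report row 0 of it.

G^⊗2:
  [6, 2, 7, -7, 13]
  [-2, 12, 19, -1, 5]
  [-5, -8, 10, 2, 2]
  [7, 3, 20, 12, 24]
  [2, 15, 8, -6, 14]
Answer: row 0 of G^⊗2 = [6, 2, 7, -7, 13]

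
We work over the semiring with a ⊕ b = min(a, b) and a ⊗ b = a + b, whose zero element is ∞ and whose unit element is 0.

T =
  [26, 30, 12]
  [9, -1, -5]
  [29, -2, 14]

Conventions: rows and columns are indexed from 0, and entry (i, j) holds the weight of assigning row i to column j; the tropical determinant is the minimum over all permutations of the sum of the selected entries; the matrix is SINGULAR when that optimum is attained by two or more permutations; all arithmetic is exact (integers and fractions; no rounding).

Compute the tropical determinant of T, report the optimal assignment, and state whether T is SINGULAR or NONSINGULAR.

σ = (0, 1, 2): 26 + (-1) + 14 = 39
σ = (0, 2, 1): 26 + (-5) + (-2) = 19
σ = (1, 0, 2): 30 + 9 + 14 = 53
σ = (1, 2, 0): 30 + (-5) + 29 = 54
σ = (2, 0, 1): 12 + 9 + (-2) = 19
σ = (2, 1, 0): 12 + (-1) + 29 = 40
Optimal value attained by: σ = (0, 2, 1).
Answer: det⊕(T) = 19; verdict: SINGULAR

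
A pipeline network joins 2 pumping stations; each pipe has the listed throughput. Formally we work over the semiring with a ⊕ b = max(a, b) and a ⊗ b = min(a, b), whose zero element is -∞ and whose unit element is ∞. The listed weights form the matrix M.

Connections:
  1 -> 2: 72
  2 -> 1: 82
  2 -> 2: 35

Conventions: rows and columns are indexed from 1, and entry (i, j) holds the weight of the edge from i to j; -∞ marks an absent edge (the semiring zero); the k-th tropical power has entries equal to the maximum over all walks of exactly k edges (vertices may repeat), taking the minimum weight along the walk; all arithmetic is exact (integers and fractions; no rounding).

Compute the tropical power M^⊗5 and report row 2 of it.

M^⊗2:
  [72, 35]
  [35, 72]
M^⊗3:
  [35, 72]
  [72, 35]
M^⊗4:
  [72, 35]
  [35, 72]
M^⊗5:
  [35, 72]
  [72, 35]
Answer: row 2 of M^⊗5 = [72, 35]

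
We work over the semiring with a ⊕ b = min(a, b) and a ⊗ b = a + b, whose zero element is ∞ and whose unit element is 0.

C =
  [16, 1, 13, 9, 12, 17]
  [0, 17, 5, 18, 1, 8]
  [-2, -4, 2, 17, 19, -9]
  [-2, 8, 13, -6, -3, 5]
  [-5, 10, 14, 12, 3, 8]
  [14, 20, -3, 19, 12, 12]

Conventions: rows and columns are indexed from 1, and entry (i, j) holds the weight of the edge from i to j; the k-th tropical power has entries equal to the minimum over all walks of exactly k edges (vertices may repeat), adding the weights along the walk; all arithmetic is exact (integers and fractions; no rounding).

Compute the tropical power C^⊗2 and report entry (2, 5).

C^⊗2:
  [1, 9, 6, 3, 2, 4]
  [-4, 1, 5, 9, 4, -4]
  [-4, -2, -12, 7, -3, -7]
  [-8, -1, 2, -12, -9, -1]
  [-2, -4, 5, 4, 6, 5]
  [-5, -7, -1, 13, 15, -12]
Key observation: the optimum is the walk 2->5->5, with weight 1 + 3 = 4.
Optimal value attained by: walk 2->5->5.
Answer: (C^⊗2)[2][5] = 4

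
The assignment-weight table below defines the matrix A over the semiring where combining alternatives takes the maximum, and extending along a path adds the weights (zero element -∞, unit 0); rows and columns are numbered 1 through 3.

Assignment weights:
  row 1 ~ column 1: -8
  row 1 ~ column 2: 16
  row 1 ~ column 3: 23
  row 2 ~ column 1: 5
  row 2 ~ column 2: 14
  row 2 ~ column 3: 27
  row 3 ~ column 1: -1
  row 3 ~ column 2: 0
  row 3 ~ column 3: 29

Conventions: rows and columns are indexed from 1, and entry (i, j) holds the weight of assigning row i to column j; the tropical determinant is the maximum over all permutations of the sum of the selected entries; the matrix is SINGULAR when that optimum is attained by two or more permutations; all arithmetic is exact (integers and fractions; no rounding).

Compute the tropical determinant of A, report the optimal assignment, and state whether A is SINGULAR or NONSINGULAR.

σ = (1, 2, 3): (-8) + 14 + 29 = 35
σ = (1, 3, 2): (-8) + 27 + 0 = 19
σ = (2, 1, 3): 16 + 5 + 29 = 50
σ = (2, 3, 1): 16 + 27 + (-1) = 42
σ = (3, 1, 2): 23 + 5 + 0 = 28
σ = (3, 2, 1): 23 + 14 + (-1) = 36
Optimal value attained by: σ = (2, 1, 3).
Answer: det⊕(A) = 50; verdict: NONSINGULAR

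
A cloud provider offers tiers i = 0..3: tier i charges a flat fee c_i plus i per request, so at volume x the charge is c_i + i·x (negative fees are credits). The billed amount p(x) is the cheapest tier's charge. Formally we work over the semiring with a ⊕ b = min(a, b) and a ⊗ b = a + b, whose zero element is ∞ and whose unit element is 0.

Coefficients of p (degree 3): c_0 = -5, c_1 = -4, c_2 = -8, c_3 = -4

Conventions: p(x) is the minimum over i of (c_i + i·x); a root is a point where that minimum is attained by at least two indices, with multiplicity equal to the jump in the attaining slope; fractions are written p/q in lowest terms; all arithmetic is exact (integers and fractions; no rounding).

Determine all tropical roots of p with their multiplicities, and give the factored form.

hull edge (i=0, c=-5) to (i=2, c=-8): slope -3/2, span 2
hull edge (i=2, c=-8) to (i=3, c=-4): slope 4, span 1
Factored form: p(x) = -4 ⊗ (x ⊕ (-4)) ⊗ (x ⊕ 3/2) ⊗ (x ⊕ 3/2)
Answer: roots = -4 (mult 1), 3/2 (mult 2)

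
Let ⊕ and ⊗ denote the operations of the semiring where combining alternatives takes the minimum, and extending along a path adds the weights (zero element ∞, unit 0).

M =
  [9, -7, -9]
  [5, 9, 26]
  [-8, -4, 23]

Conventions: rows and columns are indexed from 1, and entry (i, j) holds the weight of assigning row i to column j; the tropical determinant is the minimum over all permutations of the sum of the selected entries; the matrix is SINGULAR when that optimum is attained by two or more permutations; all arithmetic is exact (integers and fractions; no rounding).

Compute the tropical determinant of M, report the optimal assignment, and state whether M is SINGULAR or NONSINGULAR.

σ = (1, 2, 3): 9 + 9 + 23 = 41
σ = (1, 3, 2): 9 + 26 + (-4) = 31
σ = (2, 1, 3): (-7) + 5 + 23 = 21
σ = (2, 3, 1): (-7) + 26 + (-8) = 11
σ = (3, 1, 2): (-9) + 5 + (-4) = -8
σ = (3, 2, 1): (-9) + 9 + (-8) = -8
Optimal value attained by: σ = (3, 1, 2).
Answer: det⊕(M) = -8; verdict: SINGULAR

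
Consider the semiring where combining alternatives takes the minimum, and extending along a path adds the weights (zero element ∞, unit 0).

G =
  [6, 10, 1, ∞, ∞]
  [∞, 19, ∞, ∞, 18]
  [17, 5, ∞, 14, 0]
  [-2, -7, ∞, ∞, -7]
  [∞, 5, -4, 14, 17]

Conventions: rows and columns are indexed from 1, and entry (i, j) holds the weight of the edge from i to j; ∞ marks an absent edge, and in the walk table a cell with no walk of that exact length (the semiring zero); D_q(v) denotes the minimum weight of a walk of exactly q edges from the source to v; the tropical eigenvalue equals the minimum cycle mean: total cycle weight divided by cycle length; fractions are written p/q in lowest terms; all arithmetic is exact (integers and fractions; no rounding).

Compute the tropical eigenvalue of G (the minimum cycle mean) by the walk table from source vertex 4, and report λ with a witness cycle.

q=0: [∞, ∞, ∞, 0, ∞]
q=1: [-2, -7, ∞, ∞, -7]
q=2: [4, -2, -11, 7, 10]
q=3: [5, -6, 5, 3, -11]
q=4: [1, -6, -15, 3, -4]
q=5: [1, -10, -8, -1, -15]
Optimal cycle mean attained by: cycle 3->5->3, total 0 + (-4), length 2.
Answer: λ = -2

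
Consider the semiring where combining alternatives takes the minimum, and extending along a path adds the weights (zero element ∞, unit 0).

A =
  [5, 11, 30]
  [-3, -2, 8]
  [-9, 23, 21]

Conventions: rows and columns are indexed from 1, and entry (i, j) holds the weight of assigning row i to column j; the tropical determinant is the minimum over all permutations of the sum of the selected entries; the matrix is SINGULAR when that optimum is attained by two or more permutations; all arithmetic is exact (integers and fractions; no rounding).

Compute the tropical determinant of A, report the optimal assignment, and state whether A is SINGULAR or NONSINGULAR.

σ = (1, 2, 3): 5 + (-2) + 21 = 24
σ = (1, 3, 2): 5 + 8 + 23 = 36
σ = (2, 1, 3): 11 + (-3) + 21 = 29
σ = (2, 3, 1): 11 + 8 + (-9) = 10
σ = (3, 1, 2): 30 + (-3) + 23 = 50
σ = (3, 2, 1): 30 + (-2) + (-9) = 19
Optimal value attained by: σ = (2, 3, 1).
Answer: det⊕(A) = 10; verdict: NONSINGULAR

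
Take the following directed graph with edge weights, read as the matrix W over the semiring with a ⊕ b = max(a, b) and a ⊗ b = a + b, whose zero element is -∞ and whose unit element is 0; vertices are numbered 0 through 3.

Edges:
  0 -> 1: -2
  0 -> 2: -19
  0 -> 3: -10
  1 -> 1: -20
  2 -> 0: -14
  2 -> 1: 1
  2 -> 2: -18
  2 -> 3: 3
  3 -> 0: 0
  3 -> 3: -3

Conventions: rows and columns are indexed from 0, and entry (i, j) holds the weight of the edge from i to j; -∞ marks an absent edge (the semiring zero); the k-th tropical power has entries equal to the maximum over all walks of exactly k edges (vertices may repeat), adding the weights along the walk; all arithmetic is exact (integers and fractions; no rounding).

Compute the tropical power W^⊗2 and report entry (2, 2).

W^⊗2:
  [-10, -18, -37, -13]
  [-∞, -40, -∞, -∞]
  [3, -16, -33, 0]
  [-3, -2, -19, -6]
Key observation: the optimum is the walk 2->0->2, with weight (-14) + (-19) = -33.
Optimal value attained by: walk 2->0->2.
Answer: (W^⊗2)[2][2] = -33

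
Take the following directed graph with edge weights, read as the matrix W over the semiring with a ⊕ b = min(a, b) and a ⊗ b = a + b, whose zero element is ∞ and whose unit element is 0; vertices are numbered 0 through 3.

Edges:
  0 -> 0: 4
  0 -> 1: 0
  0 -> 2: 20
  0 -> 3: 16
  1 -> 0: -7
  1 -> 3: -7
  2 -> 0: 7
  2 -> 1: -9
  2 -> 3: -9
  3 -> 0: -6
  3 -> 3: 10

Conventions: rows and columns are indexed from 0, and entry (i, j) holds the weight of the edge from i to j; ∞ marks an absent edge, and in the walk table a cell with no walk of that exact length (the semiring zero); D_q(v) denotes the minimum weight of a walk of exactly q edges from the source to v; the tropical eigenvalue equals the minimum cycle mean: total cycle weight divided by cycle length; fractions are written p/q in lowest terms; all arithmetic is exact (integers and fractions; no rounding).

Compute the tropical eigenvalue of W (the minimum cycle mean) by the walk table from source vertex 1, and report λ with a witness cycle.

q=0: [∞, 0, ∞, ∞]
q=1: [-7, ∞, ∞, -7]
q=2: [-13, -7, 13, 3]
q=3: [-14, -13, 7, -14]
q=4: [-20, -14, 6, -20]
Optimal cycle mean attained by: cycle 0->1->3->0, total 0 + (-7) + (-6), length 3.
Answer: λ = -13/3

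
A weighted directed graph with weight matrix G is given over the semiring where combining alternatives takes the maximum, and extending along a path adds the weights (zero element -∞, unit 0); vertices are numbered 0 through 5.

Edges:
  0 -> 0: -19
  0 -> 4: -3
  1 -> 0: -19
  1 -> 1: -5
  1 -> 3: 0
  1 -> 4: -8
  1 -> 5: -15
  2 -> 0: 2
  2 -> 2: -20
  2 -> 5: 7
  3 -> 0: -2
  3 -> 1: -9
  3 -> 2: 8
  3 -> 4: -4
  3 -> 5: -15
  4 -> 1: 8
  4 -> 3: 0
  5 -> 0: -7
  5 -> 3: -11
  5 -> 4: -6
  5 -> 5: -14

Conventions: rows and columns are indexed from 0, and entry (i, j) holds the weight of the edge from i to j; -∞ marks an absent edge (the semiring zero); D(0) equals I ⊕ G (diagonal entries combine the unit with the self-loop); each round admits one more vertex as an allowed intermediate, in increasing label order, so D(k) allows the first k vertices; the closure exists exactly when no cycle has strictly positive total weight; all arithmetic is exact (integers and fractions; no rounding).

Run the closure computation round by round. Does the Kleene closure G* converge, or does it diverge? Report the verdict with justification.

D(0):
  [0, -∞, -∞, -∞, -3, -∞]
  [-19, 0, -∞, 0, -8, -15]
  [2, -∞, 0, -∞, -∞, 7]
  [-2, -9, 8, 0, -4, -15]
  [-∞, 8, -∞, 0, 0, -∞]
  [-7, -∞, -∞, -11, -6, 0]
D(1):
  [0, -∞, -∞, -∞, -3, -∞]
  [-19, 0, -∞, 0, -8, -15]
  [2, -∞, 0, -∞, -1, 7]
  [-2, -9, 8, 0, -4, -15]
  [-∞, 8, -∞, 0, 0, -∞]
  [-7, -∞, -∞, -11, -6, 0]
D(2):
  [0, -∞, -∞, -∞, -3, -∞]
  [-19, 0, -∞, 0, -8, -15]
  [2, -∞, 0, -∞, -1, 7]
  [-2, -9, 8, 0, -4, -15]
  [-11, 8, -∞, 8, 0, -7]
  [-7, -∞, -∞, -11, -6, 0]
D(3):
  [0, -∞, -∞, -∞, -3, -∞]
  [-19, 0, -∞, 0, -8, -15]
  [2, -∞, 0, -∞, -1, 7]
  [10, -9, 8, 0, 7, 15]
  [-11, 8, -∞, 8, 0, -7]
  [-7, -∞, -∞, -11, -6, 0]
Detection: at round 4, diagonal entry (4, 4) turns strictly positive.
Key observation: the cycle 4->1->3->0->4 has total weight 8 + 0 + (-2) + (-3), which is strictly positive.
Answer: DIVERGES — positive cycle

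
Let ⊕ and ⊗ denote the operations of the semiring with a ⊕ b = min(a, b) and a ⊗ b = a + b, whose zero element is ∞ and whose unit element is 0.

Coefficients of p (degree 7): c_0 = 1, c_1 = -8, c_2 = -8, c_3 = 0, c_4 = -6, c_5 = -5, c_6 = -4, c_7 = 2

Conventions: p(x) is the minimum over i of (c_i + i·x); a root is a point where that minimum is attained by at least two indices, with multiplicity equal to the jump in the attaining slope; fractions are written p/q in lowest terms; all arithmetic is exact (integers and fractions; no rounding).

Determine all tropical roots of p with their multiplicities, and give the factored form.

hull edge (i=0, c=1) to (i=1, c=-8): slope -9, span 1
hull edge (i=1, c=-8) to (i=2, c=-8): slope 0, span 1
hull edge (i=2, c=-8) to (i=6, c=-4): slope 1, span 4
hull edge (i=6, c=-4) to (i=7, c=2): slope 6, span 1
Factored form: p(x) = 2 ⊗ (x ⊕ (-6)) ⊗ (x ⊕ (-1)) ⊗ (x ⊕ (-1)) ⊗ (x ⊕ (-1)) ⊗ (x ⊕ (-1)) ⊗ (x ⊕ 0) ⊗ (x ⊕ 9)
Answer: roots = -6 (mult 1), -1 (mult 4), 0 (mult 1), 9 (mult 1)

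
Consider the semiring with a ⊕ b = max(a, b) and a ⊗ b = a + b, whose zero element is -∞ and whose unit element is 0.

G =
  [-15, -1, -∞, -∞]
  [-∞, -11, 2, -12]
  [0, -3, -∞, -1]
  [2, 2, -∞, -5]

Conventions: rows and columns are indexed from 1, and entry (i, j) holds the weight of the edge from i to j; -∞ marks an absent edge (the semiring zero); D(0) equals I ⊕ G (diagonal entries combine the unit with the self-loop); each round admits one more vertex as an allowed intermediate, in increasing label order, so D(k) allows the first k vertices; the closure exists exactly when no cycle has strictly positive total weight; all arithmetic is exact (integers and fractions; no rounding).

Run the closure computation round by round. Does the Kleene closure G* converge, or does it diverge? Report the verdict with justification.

D(0):
  [0, -1, -∞, -∞]
  [-∞, 0, 2, -12]
  [0, -3, 0, -1]
  [2, 2, -∞, 0]
D(1):
  [0, -1, -∞, -∞]
  [-∞, 0, 2, -12]
  [0, -1, 0, -1]
  [2, 2, -∞, 0]
Detection: at round 2, diagonal entry (3, 3) turns strictly positive.
Key observation: the cycle 3->1->2->3 has total weight 0 + (-1) + 2, which is strictly positive.
Answer: DIVERGES — positive cycle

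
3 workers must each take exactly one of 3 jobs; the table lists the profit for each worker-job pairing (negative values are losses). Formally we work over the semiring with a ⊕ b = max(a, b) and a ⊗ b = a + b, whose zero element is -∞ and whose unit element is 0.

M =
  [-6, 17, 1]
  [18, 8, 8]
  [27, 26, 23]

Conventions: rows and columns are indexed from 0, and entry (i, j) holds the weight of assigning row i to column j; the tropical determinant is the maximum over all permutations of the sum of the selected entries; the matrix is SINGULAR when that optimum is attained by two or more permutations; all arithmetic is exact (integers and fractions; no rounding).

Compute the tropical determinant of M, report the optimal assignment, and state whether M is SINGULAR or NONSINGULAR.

σ = (0, 1, 2): (-6) + 8 + 23 = 25
σ = (0, 2, 1): (-6) + 8 + 26 = 28
σ = (1, 0, 2): 17 + 18 + 23 = 58
σ = (1, 2, 0): 17 + 8 + 27 = 52
σ = (2, 0, 1): 1 + 18 + 26 = 45
σ = (2, 1, 0): 1 + 8 + 27 = 36
Optimal value attained by: σ = (1, 0, 2).
Answer: det⊕(M) = 58; verdict: NONSINGULAR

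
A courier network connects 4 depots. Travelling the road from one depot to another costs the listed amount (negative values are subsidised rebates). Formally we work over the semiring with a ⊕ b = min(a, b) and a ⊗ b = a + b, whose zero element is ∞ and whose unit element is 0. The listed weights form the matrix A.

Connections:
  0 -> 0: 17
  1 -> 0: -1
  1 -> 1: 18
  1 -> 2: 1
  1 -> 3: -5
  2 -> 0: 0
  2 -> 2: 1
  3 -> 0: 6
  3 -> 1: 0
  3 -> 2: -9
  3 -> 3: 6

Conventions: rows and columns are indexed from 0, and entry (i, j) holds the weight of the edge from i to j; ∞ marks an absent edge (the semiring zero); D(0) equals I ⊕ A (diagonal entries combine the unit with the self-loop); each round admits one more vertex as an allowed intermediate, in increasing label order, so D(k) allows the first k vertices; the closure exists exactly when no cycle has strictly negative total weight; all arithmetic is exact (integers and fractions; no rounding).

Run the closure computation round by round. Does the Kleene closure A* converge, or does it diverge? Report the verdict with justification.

D(0):
  [0, ∞, ∞, ∞]
  [-1, 0, 1, -5]
  [0, ∞, 0, ∞]
  [6, 0, -9, 0]
D(1):
  [0, ∞, ∞, ∞]
  [-1, 0, 1, -5]
  [0, ∞, 0, ∞]
  [6, 0, -9, 0]
Detection: at round 2, diagonal entry (3, 3) turns strictly negative.
Key observation: the cycle 3->1->3 has total weight 0 + (-5), which is strictly negative.
Answer: DIVERGES — negative cycle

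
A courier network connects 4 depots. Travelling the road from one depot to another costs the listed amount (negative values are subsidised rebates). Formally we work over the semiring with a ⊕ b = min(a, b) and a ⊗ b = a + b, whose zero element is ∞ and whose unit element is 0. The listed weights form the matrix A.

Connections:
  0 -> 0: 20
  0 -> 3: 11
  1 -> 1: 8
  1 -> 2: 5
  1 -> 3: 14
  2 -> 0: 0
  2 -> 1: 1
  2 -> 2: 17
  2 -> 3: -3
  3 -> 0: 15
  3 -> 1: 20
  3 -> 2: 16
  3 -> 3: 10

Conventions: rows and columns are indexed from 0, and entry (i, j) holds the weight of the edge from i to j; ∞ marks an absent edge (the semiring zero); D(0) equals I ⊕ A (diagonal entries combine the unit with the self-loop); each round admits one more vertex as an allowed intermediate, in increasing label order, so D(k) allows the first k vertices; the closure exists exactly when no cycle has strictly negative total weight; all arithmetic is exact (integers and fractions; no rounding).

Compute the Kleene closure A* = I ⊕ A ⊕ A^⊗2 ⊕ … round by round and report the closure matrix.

D(0):
  [0, ∞, ∞, 11]
  [∞, 0, 5, 14]
  [0, 1, 0, -3]
  [15, 20, 16, 0]
D(1):
  [0, ∞, ∞, 11]
  [∞, 0, 5, 14]
  [0, 1, 0, -3]
  [15, 20, 16, 0]
D(2):
  [0, ∞, ∞, 11]
  [∞, 0, 5, 14]
  [0, 1, 0, -3]
  [15, 20, 16, 0]
D(3):
  [0, ∞, ∞, 11]
  [5, 0, 5, 2]
  [0, 1, 0, -3]
  [15, 17, 16, 0]
D(4):
  [0, 28, 27, 11]
  [5, 0, 5, 2]
  [0, 1, 0, -3]
  [15, 17, 16, 0]
Answer: A* = [[0, 28, 27, 11], [5, 0, 5, 2], [0, 1, 0, -3], [15, 17, 16, 0]]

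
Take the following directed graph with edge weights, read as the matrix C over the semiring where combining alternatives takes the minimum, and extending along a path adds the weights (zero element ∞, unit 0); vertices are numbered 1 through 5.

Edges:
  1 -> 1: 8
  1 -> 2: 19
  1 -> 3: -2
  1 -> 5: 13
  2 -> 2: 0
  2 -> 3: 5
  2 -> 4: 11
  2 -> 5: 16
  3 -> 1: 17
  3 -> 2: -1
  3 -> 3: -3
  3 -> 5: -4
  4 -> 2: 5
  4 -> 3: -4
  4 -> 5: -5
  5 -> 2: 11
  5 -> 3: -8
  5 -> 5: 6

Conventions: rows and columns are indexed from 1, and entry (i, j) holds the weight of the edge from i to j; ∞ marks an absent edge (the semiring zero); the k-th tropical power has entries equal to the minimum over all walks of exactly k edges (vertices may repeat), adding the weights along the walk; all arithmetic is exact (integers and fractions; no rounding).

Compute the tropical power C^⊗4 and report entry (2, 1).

C^⊗2:
  [15, -3, -5, 30, -6]
  [22, 0, 2, 11, 1]
  [14, -4, -12, 10, -7]
  [13, -5, -13, 16, -8]
  [9, -9, -11, 22, -12]
C^⊗3:
  [12, -6, -14, 8, -9]
  [19, 0, -7, 11, -2]
  [5, -13, -15, 7, -16]
  [4, -14, -16, 6, -17]
  [6, -12, -20, 2, -15]
C^⊗4:
  [3, -15, -17, 5, -18]
  [10, -8, -10, 11, -11]
  [2, -16, -24, -2, -19]
  [1, -17, -25, -3, -20]
  [-3, -21, -23, -1, -24]
Key observation: the optimum is the walk 2->3->5->3->1, with weight 5 + (-4) + (-8) + 17 = 10.
Optimal value attained by: walk 2->3->5->3->1.
Answer: (C^⊗4)[2][1] = 10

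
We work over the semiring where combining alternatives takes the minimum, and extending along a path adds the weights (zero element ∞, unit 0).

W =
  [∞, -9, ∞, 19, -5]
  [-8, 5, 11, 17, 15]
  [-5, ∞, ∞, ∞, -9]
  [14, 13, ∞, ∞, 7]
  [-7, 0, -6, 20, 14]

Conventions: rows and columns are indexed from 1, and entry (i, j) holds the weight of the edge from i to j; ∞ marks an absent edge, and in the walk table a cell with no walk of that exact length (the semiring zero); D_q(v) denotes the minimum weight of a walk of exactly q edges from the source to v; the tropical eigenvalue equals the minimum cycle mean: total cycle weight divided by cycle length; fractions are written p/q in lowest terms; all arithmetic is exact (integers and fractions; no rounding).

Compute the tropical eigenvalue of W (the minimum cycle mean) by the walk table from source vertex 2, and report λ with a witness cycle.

q=0: [∞, 0, ∞, ∞, ∞]
q=1: [-8, 5, 11, 17, 15]
q=2: [-3, -17, 9, 11, -13]
q=3: [-25, -13, -19, 0, -8]
q=4: [-24, -34, -14, -6, -30]
q=5: [-42, -33, -36, -17, -29]
Optimal cycle mean attained by: cycle 1->2->1, total (-9) + (-8), length 2.
Answer: λ = -17/2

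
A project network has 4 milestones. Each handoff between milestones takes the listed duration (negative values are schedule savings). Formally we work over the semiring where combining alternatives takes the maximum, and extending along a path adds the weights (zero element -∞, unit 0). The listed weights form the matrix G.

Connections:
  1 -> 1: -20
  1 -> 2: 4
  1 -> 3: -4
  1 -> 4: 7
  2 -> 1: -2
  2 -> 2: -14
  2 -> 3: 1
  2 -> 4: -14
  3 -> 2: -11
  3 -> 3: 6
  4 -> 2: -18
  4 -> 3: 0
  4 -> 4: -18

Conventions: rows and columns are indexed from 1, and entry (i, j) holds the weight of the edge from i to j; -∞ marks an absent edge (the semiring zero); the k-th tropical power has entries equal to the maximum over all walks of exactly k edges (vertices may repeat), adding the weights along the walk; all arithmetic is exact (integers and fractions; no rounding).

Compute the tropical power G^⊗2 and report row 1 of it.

G^⊗2:
  [2, -10, 7, -10]
  [-16, 2, 7, 5]
  [-13, -5, 12, -25]
  [-20, -11, 6, -32]
Answer: row 1 of G^⊗2 = [2, -10, 7, -10]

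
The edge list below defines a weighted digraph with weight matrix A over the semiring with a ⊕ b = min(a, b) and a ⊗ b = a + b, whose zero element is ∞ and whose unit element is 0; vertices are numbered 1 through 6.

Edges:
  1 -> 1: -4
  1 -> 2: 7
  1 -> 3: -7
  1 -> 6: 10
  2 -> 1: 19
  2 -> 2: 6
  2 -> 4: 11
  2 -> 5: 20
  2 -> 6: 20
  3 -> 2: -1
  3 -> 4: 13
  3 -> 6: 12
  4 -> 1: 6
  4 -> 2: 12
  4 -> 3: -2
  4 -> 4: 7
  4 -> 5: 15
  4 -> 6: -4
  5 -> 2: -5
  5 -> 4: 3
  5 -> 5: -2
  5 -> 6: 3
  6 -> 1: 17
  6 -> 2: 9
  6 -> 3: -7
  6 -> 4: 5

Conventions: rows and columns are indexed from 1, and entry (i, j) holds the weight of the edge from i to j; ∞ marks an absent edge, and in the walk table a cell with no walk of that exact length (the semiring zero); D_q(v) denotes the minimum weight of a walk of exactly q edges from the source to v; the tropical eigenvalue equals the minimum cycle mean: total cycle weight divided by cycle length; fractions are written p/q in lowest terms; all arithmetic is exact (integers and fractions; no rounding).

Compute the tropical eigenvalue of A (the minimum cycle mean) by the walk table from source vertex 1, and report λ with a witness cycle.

q=0: [0, ∞, ∞, ∞, ∞, ∞]
q=1: [-4, 7, -7, ∞, ∞, 10]
q=2: [-8, -8, -11, 6, 27, 5]
q=3: [-12, -12, -15, 2, 12, 1]
q=4: [-16, -16, -19, -2, 8, -3]
q=5: [-20, -20, -23, -6, 4, -7]
q=6: [-24, -24, -27, -10, 0, -11]
Optimal cycle mean attained by: cycle 1->1, total (-4), length 1.
Answer: λ = -4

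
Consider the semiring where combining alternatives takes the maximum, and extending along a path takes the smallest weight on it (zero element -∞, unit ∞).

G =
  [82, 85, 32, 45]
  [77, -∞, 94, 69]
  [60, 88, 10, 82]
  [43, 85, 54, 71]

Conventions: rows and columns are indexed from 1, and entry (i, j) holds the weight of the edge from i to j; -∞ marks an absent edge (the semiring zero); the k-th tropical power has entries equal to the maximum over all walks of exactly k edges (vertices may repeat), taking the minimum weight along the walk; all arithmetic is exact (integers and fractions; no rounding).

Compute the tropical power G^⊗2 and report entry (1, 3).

G^⊗2:
  [82, 82, 85, 69]
  [77, 88, 54, 82]
  [77, 82, 88, 71]
  [77, 71, 85, 71]
Key observation: the optimum is the walk 1->2->3, with weight 85 min 94 = 85.
Optimal value attained by: walk 1->2->3.
Answer: (G^⊗2)[1][3] = 85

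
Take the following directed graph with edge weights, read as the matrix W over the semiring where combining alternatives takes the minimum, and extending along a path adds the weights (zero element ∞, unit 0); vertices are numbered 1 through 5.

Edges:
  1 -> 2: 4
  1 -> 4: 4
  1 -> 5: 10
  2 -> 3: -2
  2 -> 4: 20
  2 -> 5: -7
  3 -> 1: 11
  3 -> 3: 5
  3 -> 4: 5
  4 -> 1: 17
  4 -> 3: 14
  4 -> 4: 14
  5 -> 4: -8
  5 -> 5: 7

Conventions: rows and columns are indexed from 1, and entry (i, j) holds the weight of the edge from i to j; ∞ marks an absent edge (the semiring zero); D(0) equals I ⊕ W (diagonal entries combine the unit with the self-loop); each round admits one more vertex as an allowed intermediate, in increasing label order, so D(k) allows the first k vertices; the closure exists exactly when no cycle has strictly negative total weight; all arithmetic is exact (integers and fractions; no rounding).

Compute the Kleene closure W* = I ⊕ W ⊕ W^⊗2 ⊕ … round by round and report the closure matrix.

D(0):
  [0, 4, ∞, 4, 10]
  [∞, 0, -2, 20, -7]
  [11, ∞, 0, 5, ∞]
  [17, ∞, 14, 0, ∞]
  [∞, ∞, ∞, -8, 0]
D(1):
  [0, 4, ∞, 4, 10]
  [∞, 0, -2, 20, -7]
  [11, 15, 0, 5, 21]
  [17, 21, 14, 0, 27]
  [∞, ∞, ∞, -8, 0]
D(2):
  [0, 4, 2, 4, -3]
  [∞, 0, -2, 20, -7]
  [11, 15, 0, 5, 8]
  [17, 21, 14, 0, 14]
  [∞, ∞, ∞, -8, 0]
D(3):
  [0, 4, 2, 4, -3]
  [9, 0, -2, 3, -7]
  [11, 15, 0, 5, 8]
  [17, 21, 14, 0, 14]
  [∞, ∞, ∞, -8, 0]
D(4):
  [0, 4, 2, 4, -3]
  [9, 0, -2, 3, -7]
  [11, 15, 0, 5, 8]
  [17, 21, 14, 0, 14]
  [9, 13, 6, -8, 0]
D(5):
  [0, 4, 2, -11, -3]
  [2, 0, -2, -15, -7]
  [11, 15, 0, 0, 8]
  [17, 21, 14, 0, 14]
  [9, 13, 6, -8, 0]
Answer: W* = [[0, 4, 2, -11, -3], [2, 0, -2, -15, -7], [11, 15, 0, 0, 8], [17, 21, 14, 0, 14], [9, 13, 6, -8, 0]]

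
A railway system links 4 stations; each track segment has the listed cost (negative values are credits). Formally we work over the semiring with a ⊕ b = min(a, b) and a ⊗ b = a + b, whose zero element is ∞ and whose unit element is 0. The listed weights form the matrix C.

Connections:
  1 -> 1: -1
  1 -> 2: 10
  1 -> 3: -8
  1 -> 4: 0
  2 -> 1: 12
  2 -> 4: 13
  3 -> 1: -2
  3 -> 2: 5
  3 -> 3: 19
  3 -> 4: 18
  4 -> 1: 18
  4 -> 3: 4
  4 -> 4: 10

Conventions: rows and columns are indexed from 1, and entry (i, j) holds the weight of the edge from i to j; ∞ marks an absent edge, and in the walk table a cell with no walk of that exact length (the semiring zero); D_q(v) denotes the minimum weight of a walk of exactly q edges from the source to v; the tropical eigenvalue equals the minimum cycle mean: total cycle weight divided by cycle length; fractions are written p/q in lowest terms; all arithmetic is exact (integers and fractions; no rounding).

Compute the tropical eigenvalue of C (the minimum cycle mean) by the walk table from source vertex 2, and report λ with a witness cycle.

q=0: [∞, 0, ∞, ∞]
q=1: [12, ∞, ∞, 13]
q=2: [11, 22, 4, 12]
q=3: [2, 9, 3, 11]
q=4: [1, 8, -6, 2]
Optimal cycle mean attained by: cycle 1->3->1, total (-8) + (-2), length 2.
Answer: λ = -5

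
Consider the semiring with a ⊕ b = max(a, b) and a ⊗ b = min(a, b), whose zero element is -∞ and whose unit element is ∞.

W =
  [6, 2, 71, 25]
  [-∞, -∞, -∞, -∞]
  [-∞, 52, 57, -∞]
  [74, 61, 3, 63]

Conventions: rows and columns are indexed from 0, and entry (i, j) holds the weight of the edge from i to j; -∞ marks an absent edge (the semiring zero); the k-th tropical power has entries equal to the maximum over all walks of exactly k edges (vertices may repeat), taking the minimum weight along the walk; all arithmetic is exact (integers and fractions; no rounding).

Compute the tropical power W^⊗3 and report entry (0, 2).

W^⊗2:
  [25, 52, 57, 25]
  [-∞, -∞, -∞, -∞]
  [-∞, 52, 57, -∞]
  [63, 61, 71, 63]
W^⊗3:
  [25, 52, 57, 25]
  [-∞, -∞, -∞, -∞]
  [-∞, 52, 57, -∞]
  [63, 61, 63, 63]
Key observation: the optimum is the walk 0->2->2->2, with weight 71 min 57 min 57 = 57.
Optimal value attained by: walk 0->2->2->2.
Answer: (W^⊗3)[0][2] = 57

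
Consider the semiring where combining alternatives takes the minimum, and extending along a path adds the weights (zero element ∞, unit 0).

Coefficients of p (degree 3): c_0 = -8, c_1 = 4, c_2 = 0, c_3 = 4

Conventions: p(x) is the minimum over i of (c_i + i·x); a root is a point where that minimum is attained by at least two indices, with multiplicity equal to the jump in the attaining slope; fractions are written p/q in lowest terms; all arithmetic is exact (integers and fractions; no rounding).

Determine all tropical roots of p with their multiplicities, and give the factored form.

hull edge (i=0, c=-8) to (i=3, c=4): slope 4, span 3
Factored form: p(x) = 4 ⊗ (x ⊕ (-4)) ⊗ (x ⊕ (-4)) ⊗ (x ⊕ (-4))
Answer: roots = -4 (mult 3)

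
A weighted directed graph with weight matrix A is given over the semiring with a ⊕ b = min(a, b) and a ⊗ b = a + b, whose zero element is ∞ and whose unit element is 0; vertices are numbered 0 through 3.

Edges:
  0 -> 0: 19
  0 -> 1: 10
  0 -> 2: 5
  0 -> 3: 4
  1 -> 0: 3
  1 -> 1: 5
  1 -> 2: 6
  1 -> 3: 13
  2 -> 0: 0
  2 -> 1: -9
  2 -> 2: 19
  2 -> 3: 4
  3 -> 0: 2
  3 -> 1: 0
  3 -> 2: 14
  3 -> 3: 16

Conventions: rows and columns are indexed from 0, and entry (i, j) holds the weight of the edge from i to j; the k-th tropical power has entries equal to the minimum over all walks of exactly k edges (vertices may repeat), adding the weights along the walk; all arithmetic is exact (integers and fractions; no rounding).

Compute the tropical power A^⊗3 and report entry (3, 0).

A^⊗2:
  [5, -4, 16, 9]
  [6, -3, 8, 7]
  [-6, -4, -3, 4]
  [3, 5, 6, 6]
A^⊗3:
  [-1, 1, 2, 9]
  [0, -1, 3, 10]
  [-3, -12, -1, -2]
  [6, -3, 8, 7]
Key observation: the optimum is the walk 3->1->2->0, with weight 0 + 6 + 0 = 6.
Optimal value attained by: walk 3->1->2->0.
Answer: (A^⊗3)[3][0] = 6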